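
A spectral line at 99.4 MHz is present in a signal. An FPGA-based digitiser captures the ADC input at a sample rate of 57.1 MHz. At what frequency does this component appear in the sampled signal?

99.4 MHz mod fs = 42.3 MHz.
42.3 MHz > fs/2 = 28.55 MHz, folds to fs − 42.3 MHz = 14.8 MHz.

14.8 MHz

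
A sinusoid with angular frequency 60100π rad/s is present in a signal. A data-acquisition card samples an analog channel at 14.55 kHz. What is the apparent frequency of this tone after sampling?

0.95 kHz

ω = 60100π rad/s → f = ω/(2π) = 30050 Hz = 30.05 kHz.
30.05 kHz mod fs = 0.95 kHz.
0.95 kHz ≤ fs/2 = 7.275 kHz, appears at 0.95 kHz.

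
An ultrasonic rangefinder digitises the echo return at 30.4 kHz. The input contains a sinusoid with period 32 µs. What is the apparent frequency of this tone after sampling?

T = 32 µs → f = 1/T = 31.25 kHz.
31.25 kHz mod fs = 0.85 kHz.
0.85 kHz ≤ fs/2 = 15.2 kHz, appears at 0.85 kHz.

0.85 kHz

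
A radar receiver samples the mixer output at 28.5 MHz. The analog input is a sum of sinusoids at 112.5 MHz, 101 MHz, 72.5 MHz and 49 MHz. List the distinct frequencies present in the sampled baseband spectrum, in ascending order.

fs/2 = 14.25 MHz.
112.5 MHz mod fs = 27 MHz.
27 MHz > fs/2 = 14.25 MHz, folds to fs − 27 MHz = 1.5 MHz.
101 MHz mod fs = 15.5 MHz.
15.5 MHz > fs/2 = 14.25 MHz, folds to fs − 15.5 MHz = 13 MHz.
72.5 MHz mod fs = 15.5 MHz.
15.5 MHz > fs/2 = 14.25 MHz, folds to fs − 15.5 MHz = 13 MHz.
49 MHz mod fs = 20.5 MHz.
20.5 MHz > fs/2 = 14.25 MHz, folds to fs − 20.5 MHz = 8 MHz.
Distinct values: {1.5 MHz, 8 MHz, 13 MHz}.

1.5 MHz, 8 MHz, 13 MHz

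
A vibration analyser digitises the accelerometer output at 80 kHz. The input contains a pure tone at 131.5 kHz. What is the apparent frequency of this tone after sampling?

28.5 kHz

131.5 kHz mod fs = 51.5 kHz.
51.5 kHz > fs/2 = 40 kHz, folds to fs − 51.5 kHz = 28.5 kHz.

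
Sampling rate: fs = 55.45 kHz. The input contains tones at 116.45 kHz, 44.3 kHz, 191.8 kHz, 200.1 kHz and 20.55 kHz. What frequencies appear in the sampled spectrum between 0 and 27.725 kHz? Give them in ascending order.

fs/2 = 27.725 kHz.
116.45 kHz mod fs = 5.55 kHz.
5.55 kHz ≤ fs/2 = 27.725 kHz, appears at 5.55 kHz.
44.3 kHz > fs/2 = 27.725 kHz, folds to fs − 44.3 kHz = 11.15 kHz.
191.8 kHz mod fs = 25.45 kHz.
25.45 kHz ≤ fs/2 = 27.725 kHz, appears at 25.45 kHz.
200.1 kHz mod fs = 33.75 kHz.
33.75 kHz > fs/2 = 27.725 kHz, folds to fs − 33.75 kHz = 21.7 kHz.
20.55 kHz ≤ fs/2 = 27.725 kHz, passes unchanged.
Distinct values: {5.55 kHz, 11.15 kHz, 20.55 kHz, 21.7 kHz, 25.45 kHz}.

5.55 kHz, 11.15 kHz, 20.55 kHz, 21.7 kHz, 25.45 kHz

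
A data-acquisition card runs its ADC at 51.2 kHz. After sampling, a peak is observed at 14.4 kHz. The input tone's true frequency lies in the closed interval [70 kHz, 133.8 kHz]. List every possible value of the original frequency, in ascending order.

88 kHz, 116.8 kHz

Frequencies that alias to 14.4 kHz are k·fs ± 14.4 kHz for integer k ≥ 0.
k=0: 14.4 kHz.
k=1: 36.8 kHz, 65.6 kHz.
k=2: 88 kHz, 116.8 kHz.
k=3: 139.2 kHz, 168 kHz.
Within [70 kHz, 133.8 kHz]: 88 kHz, 116.8 kHz.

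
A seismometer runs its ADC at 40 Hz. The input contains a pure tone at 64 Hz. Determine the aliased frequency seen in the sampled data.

16 Hz

64 Hz mod fs = 24 Hz.
24 Hz > fs/2 = 20 Hz, folds to fs − 24 Hz = 16 Hz.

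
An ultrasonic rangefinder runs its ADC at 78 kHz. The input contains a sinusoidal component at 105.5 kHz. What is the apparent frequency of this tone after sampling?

27.5 kHz

105.5 kHz mod fs = 27.5 kHz.
27.5 kHz ≤ fs/2 = 39 kHz, appears at 27.5 kHz.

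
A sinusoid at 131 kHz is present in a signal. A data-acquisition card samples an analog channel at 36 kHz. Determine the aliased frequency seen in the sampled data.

13 kHz

131 kHz mod fs = 23 kHz.
23 kHz > fs/2 = 18 kHz, folds to fs − 23 kHz = 13 kHz.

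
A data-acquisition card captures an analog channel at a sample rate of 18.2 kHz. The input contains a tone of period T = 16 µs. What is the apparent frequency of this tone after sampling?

T = 16 µs → f = 1/T = 62.5 kHz.
62.5 kHz mod fs = 7.9 kHz.
7.9 kHz ≤ fs/2 = 9.1 kHz, appears at 7.9 kHz.

7.9 kHz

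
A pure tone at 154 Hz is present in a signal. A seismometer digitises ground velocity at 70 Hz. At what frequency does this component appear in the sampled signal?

14 Hz

154 Hz mod fs = 14 Hz.
14 Hz ≤ fs/2 = 35 Hz, appears at 14 Hz.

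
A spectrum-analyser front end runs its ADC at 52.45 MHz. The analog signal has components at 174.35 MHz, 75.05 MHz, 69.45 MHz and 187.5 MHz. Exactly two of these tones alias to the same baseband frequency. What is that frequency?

17 MHz

fs/2 = 26.225 MHz.
174.35 MHz mod fs = 17 MHz.
17 MHz ≤ fs/2 = 26.225 MHz, appears at 17 MHz.
75.05 MHz mod fs = 22.6 MHz.
22.6 MHz ≤ fs/2 = 26.225 MHz, appears at 22.6 MHz.
69.45 MHz mod fs = 17 MHz.
17 MHz ≤ fs/2 = 26.225 MHz, appears at 17 MHz.
187.5 MHz mod fs = 30.15 MHz.
30.15 MHz > fs/2 = 26.225 MHz, folds to fs − 30.15 MHz = 22.3 MHz.
69.45 MHz and 174.35 MHz both map to 17 MHz.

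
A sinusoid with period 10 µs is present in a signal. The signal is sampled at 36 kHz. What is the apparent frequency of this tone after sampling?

T = 10 µs → f = 1/T = 100 kHz.
100 kHz mod fs = 28 kHz.
28 kHz > fs/2 = 18 kHz, folds to fs − 28 kHz = 8 kHz.

8 kHz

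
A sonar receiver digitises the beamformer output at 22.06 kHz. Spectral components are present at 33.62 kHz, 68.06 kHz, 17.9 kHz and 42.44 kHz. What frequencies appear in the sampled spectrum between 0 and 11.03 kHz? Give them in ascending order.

fs/2 = 11.03 kHz.
33.62 kHz mod fs = 11.56 kHz.
11.56 kHz > fs/2 = 11.03 kHz, folds to fs − 11.56 kHz = 10.5 kHz.
68.06 kHz mod fs = 1.88 kHz.
1.88 kHz ≤ fs/2 = 11.03 kHz, appears at 1.88 kHz.
17.9 kHz > fs/2 = 11.03 kHz, folds to fs − 17.9 kHz = 4.16 kHz.
42.44 kHz mod fs = 20.38 kHz.
20.38 kHz > fs/2 = 11.03 kHz, folds to fs − 20.38 kHz = 1.68 kHz.
Distinct values: {1.68 kHz, 1.88 kHz, 4.16 kHz, 10.5 kHz}.

1.68 kHz, 1.88 kHz, 4.16 kHz, 10.5 kHz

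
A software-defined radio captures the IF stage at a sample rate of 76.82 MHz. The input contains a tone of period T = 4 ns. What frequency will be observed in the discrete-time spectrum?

T = 4 ns → f = 1/T = 250 MHz.
250 MHz mod fs = 19.54 MHz.
19.54 MHz ≤ fs/2 = 38.41 MHz, appears at 19.54 MHz.

19.54 MHz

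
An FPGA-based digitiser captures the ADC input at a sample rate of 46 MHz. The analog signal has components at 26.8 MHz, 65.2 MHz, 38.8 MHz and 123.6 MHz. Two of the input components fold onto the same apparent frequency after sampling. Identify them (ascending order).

fs/2 = 23 MHz.
26.8 MHz > fs/2 = 23 MHz, folds to fs − 26.8 MHz = 19.2 MHz.
65.2 MHz mod fs = 19.2 MHz.
19.2 MHz ≤ fs/2 = 23 MHz, appears at 19.2 MHz.
38.8 MHz > fs/2 = 23 MHz, folds to fs − 38.8 MHz = 7.2 MHz.
123.6 MHz mod fs = 31.6 MHz.
31.6 MHz > fs/2 = 23 MHz, folds to fs − 31.6 MHz = 14.4 MHz.
26.8 MHz and 65.2 MHz both map to 19.2 MHz.

26.8 MHz, 65.2 MHz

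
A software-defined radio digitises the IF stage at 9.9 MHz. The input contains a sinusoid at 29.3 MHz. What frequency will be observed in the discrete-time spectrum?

0.4 MHz

29.3 MHz mod fs = 9.5 MHz.
9.5 MHz > fs/2 = 4.95 MHz, folds to fs − 9.5 MHz = 0.4 MHz.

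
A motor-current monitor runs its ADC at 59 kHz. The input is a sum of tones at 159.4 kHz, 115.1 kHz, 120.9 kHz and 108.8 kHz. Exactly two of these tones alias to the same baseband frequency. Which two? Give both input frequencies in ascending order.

fs/2 = 29.5 kHz.
159.4 kHz mod fs = 41.4 kHz.
41.4 kHz > fs/2 = 29.5 kHz, folds to fs − 41.4 kHz = 17.6 kHz.
115.1 kHz mod fs = 56.1 kHz.
56.1 kHz > fs/2 = 29.5 kHz, folds to fs − 56.1 kHz = 2.9 kHz.
120.9 kHz mod fs = 2.9 kHz.
2.9 kHz ≤ fs/2 = 29.5 kHz, appears at 2.9 kHz.
108.8 kHz mod fs = 49.8 kHz.
49.8 kHz > fs/2 = 29.5 kHz, folds to fs − 49.8 kHz = 9.2 kHz.
115.1 kHz and 120.9 kHz both map to 2.9 kHz.

115.1 kHz, 120.9 kHz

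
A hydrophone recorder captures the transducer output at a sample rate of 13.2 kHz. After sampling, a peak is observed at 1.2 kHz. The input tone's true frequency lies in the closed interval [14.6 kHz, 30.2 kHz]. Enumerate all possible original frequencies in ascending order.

25.2 kHz, 27.6 kHz

Frequencies that alias to 1.2 kHz are k·fs ± 1.2 kHz for integer k ≥ 0.
k=0: 1.2 kHz.
k=1: 12 kHz, 14.4 kHz.
k=2: 25.2 kHz, 27.6 kHz.
k=3: 38.4 kHz, 40.8 kHz.
Within [14.6 kHz, 30.2 kHz]: 25.2 kHz, 27.6 kHz.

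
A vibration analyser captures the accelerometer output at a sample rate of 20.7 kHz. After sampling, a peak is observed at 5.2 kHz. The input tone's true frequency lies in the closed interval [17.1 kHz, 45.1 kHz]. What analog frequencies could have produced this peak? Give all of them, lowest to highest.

Frequencies that alias to 5.2 kHz are k·fs ± 5.2 kHz for integer k ≥ 0.
k=0: 5.2 kHz.
k=1: 15.5 kHz, 25.9 kHz.
k=2: 36.2 kHz, 46.6 kHz.
k=3: 56.9 kHz, 67.3 kHz.
Within [17.1 kHz, 45.1 kHz]: 25.9 kHz, 36.2 kHz.

25.9 kHz, 36.2 kHz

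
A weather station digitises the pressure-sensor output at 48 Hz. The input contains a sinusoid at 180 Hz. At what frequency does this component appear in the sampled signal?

12 Hz

180 Hz mod fs = 36 Hz.
36 Hz > fs/2 = 24 Hz, folds to fs − 36 Hz = 12 Hz.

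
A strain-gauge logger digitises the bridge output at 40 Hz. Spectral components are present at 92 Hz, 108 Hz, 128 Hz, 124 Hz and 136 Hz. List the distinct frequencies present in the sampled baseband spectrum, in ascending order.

4 Hz, 8 Hz, 12 Hz, 16 Hz

fs/2 = 20 Hz.
92 Hz mod fs = 12 Hz.
12 Hz ≤ fs/2 = 20 Hz, appears at 12 Hz.
108 Hz mod fs = 28 Hz.
28 Hz > fs/2 = 20 Hz, folds to fs − 28 Hz = 12 Hz.
128 Hz mod fs = 8 Hz.
8 Hz ≤ fs/2 = 20 Hz, appears at 8 Hz.
124 Hz mod fs = 4 Hz.
4 Hz ≤ fs/2 = 20 Hz, appears at 4 Hz.
136 Hz mod fs = 16 Hz.
16 Hz ≤ fs/2 = 20 Hz, appears at 16 Hz.
Distinct values: {4 Hz, 8 Hz, 12 Hz, 16 Hz}.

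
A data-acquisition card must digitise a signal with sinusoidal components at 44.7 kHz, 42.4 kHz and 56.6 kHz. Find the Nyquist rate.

113.2 kHz

Highest-frequency component: 56.6 kHz.
Nyquist rate = 2 × 56.6 kHz = 113.2 kHz.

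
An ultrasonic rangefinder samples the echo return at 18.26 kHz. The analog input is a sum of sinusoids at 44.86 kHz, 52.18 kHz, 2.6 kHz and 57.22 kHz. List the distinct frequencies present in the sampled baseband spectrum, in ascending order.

2.44 kHz, 2.6 kHz, 8.34 kHz

fs/2 = 9.13 kHz.
44.86 kHz mod fs = 8.34 kHz.
8.34 kHz ≤ fs/2 = 9.13 kHz, appears at 8.34 kHz.
52.18 kHz mod fs = 15.66 kHz.
15.66 kHz > fs/2 = 9.13 kHz, folds to fs − 15.66 kHz = 2.6 kHz.
2.6 kHz ≤ fs/2 = 9.13 kHz, passes unchanged.
57.22 kHz mod fs = 2.44 kHz.
2.44 kHz ≤ fs/2 = 9.13 kHz, appears at 2.44 kHz.
Distinct values: {2.44 kHz, 2.6 kHz, 8.34 kHz}.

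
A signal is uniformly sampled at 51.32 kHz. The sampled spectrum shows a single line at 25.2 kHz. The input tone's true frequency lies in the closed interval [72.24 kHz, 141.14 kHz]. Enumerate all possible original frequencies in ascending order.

76.52 kHz, 77.44 kHz, 127.84 kHz, 128.76 kHz

Frequencies that alias to 25.2 kHz are k·fs ± 25.2 kHz for integer k ≥ 0.
k=0: 25.2 kHz.
k=1: 26.12 kHz, 76.52 kHz.
k=2: 77.44 kHz, 127.84 kHz.
k=3: 128.76 kHz, 179.16 kHz.
k=4: 180.08 kHz, 230.48 kHz.
Within [72.24 kHz, 141.14 kHz]: 76.52 kHz, 77.44 kHz, 127.84 kHz, 128.76 kHz.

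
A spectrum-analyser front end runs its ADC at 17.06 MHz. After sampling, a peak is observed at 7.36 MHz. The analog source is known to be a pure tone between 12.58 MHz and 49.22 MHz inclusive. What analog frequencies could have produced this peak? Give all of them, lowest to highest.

Frequencies that alias to 7.36 MHz are k·fs ± 7.36 MHz for integer k ≥ 0.
k=0: 7.36 MHz.
k=1: 9.7 MHz, 24.42 MHz.
k=2: 26.76 MHz, 41.48 MHz.
k=3: 43.82 MHz, 58.54 MHz.
k=4: 60.88 MHz, 75.6 MHz.
Within [12.58 MHz, 49.22 MHz]: 24.42 MHz, 26.76 MHz, 41.48 MHz, 43.82 MHz.

24.42 MHz, 26.76 MHz, 41.48 MHz, 43.82 MHz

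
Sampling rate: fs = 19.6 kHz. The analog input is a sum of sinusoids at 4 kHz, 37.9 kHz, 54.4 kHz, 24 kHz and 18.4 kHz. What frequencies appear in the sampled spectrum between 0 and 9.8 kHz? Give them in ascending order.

1.2 kHz, 1.3 kHz, 4 kHz, 4.4 kHz

fs/2 = 9.8 kHz.
4 kHz ≤ fs/2 = 9.8 kHz, passes unchanged.
37.9 kHz mod fs = 18.3 kHz.
18.3 kHz > fs/2 = 9.8 kHz, folds to fs − 18.3 kHz = 1.3 kHz.
54.4 kHz mod fs = 15.2 kHz.
15.2 kHz > fs/2 = 9.8 kHz, folds to fs − 15.2 kHz = 4.4 kHz.
24 kHz mod fs = 4.4 kHz.
4.4 kHz ≤ fs/2 = 9.8 kHz, appears at 4.4 kHz.
18.4 kHz > fs/2 = 9.8 kHz, folds to fs − 18.4 kHz = 1.2 kHz.
Distinct values: {1.2 kHz, 1.3 kHz, 4 kHz, 4.4 kHz}.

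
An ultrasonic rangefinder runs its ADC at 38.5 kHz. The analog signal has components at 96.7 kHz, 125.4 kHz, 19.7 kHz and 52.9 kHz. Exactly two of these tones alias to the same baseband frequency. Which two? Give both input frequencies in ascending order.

19.7 kHz, 96.7 kHz

fs/2 = 19.25 kHz.
96.7 kHz mod fs = 19.7 kHz.
19.7 kHz > fs/2 = 19.25 kHz, folds to fs − 19.7 kHz = 18.8 kHz.
125.4 kHz mod fs = 9.9 kHz.
9.9 kHz ≤ fs/2 = 19.25 kHz, appears at 9.9 kHz.
19.7 kHz > fs/2 = 19.25 kHz, folds to fs − 19.7 kHz = 18.8 kHz.
52.9 kHz mod fs = 14.4 kHz.
14.4 kHz ≤ fs/2 = 19.25 kHz, appears at 14.4 kHz.
19.7 kHz and 96.7 kHz both map to 18.8 kHz.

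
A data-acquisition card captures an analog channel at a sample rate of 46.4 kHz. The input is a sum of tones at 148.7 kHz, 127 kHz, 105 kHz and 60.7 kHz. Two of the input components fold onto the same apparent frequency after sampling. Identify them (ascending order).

fs/2 = 23.2 kHz.
148.7 kHz mod fs = 9.5 kHz.
9.5 kHz ≤ fs/2 = 23.2 kHz, appears at 9.5 kHz.
127 kHz mod fs = 34.2 kHz.
34.2 kHz > fs/2 = 23.2 kHz, folds to fs − 34.2 kHz = 12.2 kHz.
105 kHz mod fs = 12.2 kHz.
12.2 kHz ≤ fs/2 = 23.2 kHz, appears at 12.2 kHz.
60.7 kHz mod fs = 14.3 kHz.
14.3 kHz ≤ fs/2 = 23.2 kHz, appears at 14.3 kHz.
105 kHz and 127 kHz both map to 12.2 kHz.

105 kHz, 127 kHz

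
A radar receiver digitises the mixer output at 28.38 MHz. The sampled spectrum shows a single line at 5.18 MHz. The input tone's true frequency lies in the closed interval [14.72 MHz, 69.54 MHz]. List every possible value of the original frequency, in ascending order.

23.2 MHz, 33.56 MHz, 51.58 MHz, 61.94 MHz

Frequencies that alias to 5.18 MHz are k·fs ± 5.18 MHz for integer k ≥ 0.
k=0: 5.18 MHz.
k=1: 23.2 MHz, 33.56 MHz.
k=2: 51.58 MHz, 61.94 MHz.
k=3: 79.96 MHz, 90.32 MHz.
Within [14.72 MHz, 69.54 MHz]: 23.2 MHz, 33.56 MHz, 51.58 MHz, 61.94 MHz.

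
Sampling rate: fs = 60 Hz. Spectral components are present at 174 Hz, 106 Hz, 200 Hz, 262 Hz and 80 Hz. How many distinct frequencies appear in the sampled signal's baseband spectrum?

fs/2 = 30 Hz.
174 Hz mod fs = 54 Hz.
54 Hz > fs/2 = 30 Hz, folds to fs − 54 Hz = 6 Hz.
106 Hz mod fs = 46 Hz.
46 Hz > fs/2 = 30 Hz, folds to fs − 46 Hz = 14 Hz.
200 Hz mod fs = 20 Hz.
20 Hz ≤ fs/2 = 30 Hz, appears at 20 Hz.
262 Hz mod fs = 22 Hz.
22 Hz ≤ fs/2 = 30 Hz, appears at 22 Hz.
80 Hz mod fs = 20 Hz.
20 Hz ≤ fs/2 = 30 Hz, appears at 20 Hz.
Distinct values: {6 Hz, 14 Hz, 20 Hz, 22 Hz} → 4.

4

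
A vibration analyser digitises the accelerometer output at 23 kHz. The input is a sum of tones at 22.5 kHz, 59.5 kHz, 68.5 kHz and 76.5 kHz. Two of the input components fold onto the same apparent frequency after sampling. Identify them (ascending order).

22.5 kHz, 68.5 kHz

fs/2 = 11.5 kHz.
22.5 kHz > fs/2 = 11.5 kHz, folds to fs − 22.5 kHz = 0.5 kHz.
59.5 kHz mod fs = 13.5 kHz.
13.5 kHz > fs/2 = 11.5 kHz, folds to fs − 13.5 kHz = 9.5 kHz.
68.5 kHz mod fs = 22.5 kHz.
22.5 kHz > fs/2 = 11.5 kHz, folds to fs − 22.5 kHz = 0.5 kHz.
76.5 kHz mod fs = 7.5 kHz.
7.5 kHz ≤ fs/2 = 11.5 kHz, appears at 7.5 kHz.
22.5 kHz and 68.5 kHz both map to 0.5 kHz.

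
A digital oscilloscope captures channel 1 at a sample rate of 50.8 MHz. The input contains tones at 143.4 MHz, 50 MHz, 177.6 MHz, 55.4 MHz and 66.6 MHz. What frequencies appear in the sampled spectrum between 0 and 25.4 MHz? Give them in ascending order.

0.8 MHz, 4.6 MHz, 9 MHz, 15.8 MHz, 25.2 MHz

fs/2 = 25.4 MHz.
143.4 MHz mod fs = 41.8 MHz.
41.8 MHz > fs/2 = 25.4 MHz, folds to fs − 41.8 MHz = 9 MHz.
50 MHz > fs/2 = 25.4 MHz, folds to fs − 50 MHz = 0.8 MHz.
177.6 MHz mod fs = 25.2 MHz.
25.2 MHz ≤ fs/2 = 25.4 MHz, appears at 25.2 MHz.
55.4 MHz mod fs = 4.6 MHz.
4.6 MHz ≤ fs/2 = 25.4 MHz, appears at 4.6 MHz.
66.6 MHz mod fs = 15.8 MHz.
15.8 MHz ≤ fs/2 = 25.4 MHz, appears at 15.8 MHz.
Distinct values: {0.8 MHz, 4.6 MHz, 9 MHz, 15.8 MHz, 25.2 MHz}.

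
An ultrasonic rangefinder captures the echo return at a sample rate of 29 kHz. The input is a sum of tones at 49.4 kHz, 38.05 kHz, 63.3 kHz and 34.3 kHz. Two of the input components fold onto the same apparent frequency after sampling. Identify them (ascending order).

34.3 kHz, 63.3 kHz

fs/2 = 14.5 kHz.
49.4 kHz mod fs = 20.4 kHz.
20.4 kHz > fs/2 = 14.5 kHz, folds to fs − 20.4 kHz = 8.6 kHz.
38.05 kHz mod fs = 9.05 kHz.
9.05 kHz ≤ fs/2 = 14.5 kHz, appears at 9.05 kHz.
63.3 kHz mod fs = 5.3 kHz.
5.3 kHz ≤ fs/2 = 14.5 kHz, appears at 5.3 kHz.
34.3 kHz mod fs = 5.3 kHz.
5.3 kHz ≤ fs/2 = 14.5 kHz, appears at 5.3 kHz.
34.3 kHz and 63.3 kHz both map to 5.3 kHz.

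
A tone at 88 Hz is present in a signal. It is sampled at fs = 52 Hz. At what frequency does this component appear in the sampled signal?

88 Hz mod fs = 36 Hz.
36 Hz > fs/2 = 26 Hz, folds to fs − 36 Hz = 16 Hz.

16 Hz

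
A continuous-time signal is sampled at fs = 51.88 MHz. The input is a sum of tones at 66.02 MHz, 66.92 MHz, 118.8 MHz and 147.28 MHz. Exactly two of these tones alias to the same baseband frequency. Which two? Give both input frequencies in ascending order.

fs/2 = 25.94 MHz.
66.02 MHz mod fs = 14.14 MHz.
14.14 MHz ≤ fs/2 = 25.94 MHz, appears at 14.14 MHz.
66.92 MHz mod fs = 15.04 MHz.
15.04 MHz ≤ fs/2 = 25.94 MHz, appears at 15.04 MHz.
118.8 MHz mod fs = 15.04 MHz.
15.04 MHz ≤ fs/2 = 25.94 MHz, appears at 15.04 MHz.
147.28 MHz mod fs = 43.52 MHz.
43.52 MHz > fs/2 = 25.94 MHz, folds to fs − 43.52 MHz = 8.36 MHz.
66.92 MHz and 118.8 MHz both map to 15.04 MHz.

66.92 MHz, 118.8 MHz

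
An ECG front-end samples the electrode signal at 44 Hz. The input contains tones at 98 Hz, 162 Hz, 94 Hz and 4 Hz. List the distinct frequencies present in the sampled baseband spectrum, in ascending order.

fs/2 = 22 Hz.
98 Hz mod fs = 10 Hz.
10 Hz ≤ fs/2 = 22 Hz, appears at 10 Hz.
162 Hz mod fs = 30 Hz.
30 Hz > fs/2 = 22 Hz, folds to fs − 30 Hz = 14 Hz.
94 Hz mod fs = 6 Hz.
6 Hz ≤ fs/2 = 22 Hz, appears at 6 Hz.
4 Hz ≤ fs/2 = 22 Hz, passes unchanged.
Distinct values: {4 Hz, 6 Hz, 10 Hz, 14 Hz}.

4 Hz, 6 Hz, 10 Hz, 14 Hz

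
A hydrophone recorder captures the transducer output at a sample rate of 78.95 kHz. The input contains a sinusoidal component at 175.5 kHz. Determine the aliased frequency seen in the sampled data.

17.6 kHz

175.5 kHz mod fs = 17.6 kHz.
17.6 kHz ≤ fs/2 = 39.475 kHz, appears at 17.6 kHz.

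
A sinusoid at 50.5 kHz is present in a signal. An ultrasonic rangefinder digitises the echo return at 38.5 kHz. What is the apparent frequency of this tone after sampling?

50.5 kHz mod fs = 12 kHz.
12 kHz ≤ fs/2 = 19.25 kHz, appears at 12 kHz.

12 kHz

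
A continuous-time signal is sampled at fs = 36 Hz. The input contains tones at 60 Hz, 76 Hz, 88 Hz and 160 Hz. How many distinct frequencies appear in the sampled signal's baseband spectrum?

3

fs/2 = 18 Hz.
60 Hz mod fs = 24 Hz.
24 Hz > fs/2 = 18 Hz, folds to fs − 24 Hz = 12 Hz.
76 Hz mod fs = 4 Hz.
4 Hz ≤ fs/2 = 18 Hz, appears at 4 Hz.
88 Hz mod fs = 16 Hz.
16 Hz ≤ fs/2 = 18 Hz, appears at 16 Hz.
160 Hz mod fs = 16 Hz.
16 Hz ≤ fs/2 = 18 Hz, appears at 16 Hz.
Distinct values: {4 Hz, 12 Hz, 16 Hz} → 3.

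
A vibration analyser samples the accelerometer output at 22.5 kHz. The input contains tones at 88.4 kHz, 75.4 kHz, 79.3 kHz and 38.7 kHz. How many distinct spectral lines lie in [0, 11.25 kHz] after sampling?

4

fs/2 = 11.25 kHz.
88.4 kHz mod fs = 20.9 kHz.
20.9 kHz > fs/2 = 11.25 kHz, folds to fs − 20.9 kHz = 1.6 kHz.
75.4 kHz mod fs = 7.9 kHz.
7.9 kHz ≤ fs/2 = 11.25 kHz, appears at 7.9 kHz.
79.3 kHz mod fs = 11.8 kHz.
11.8 kHz > fs/2 = 11.25 kHz, folds to fs − 11.8 kHz = 10.7 kHz.
38.7 kHz mod fs = 16.2 kHz.
16.2 kHz > fs/2 = 11.25 kHz, folds to fs − 16.2 kHz = 6.3 kHz.
Distinct values: {1.6 kHz, 6.3 kHz, 7.9 kHz, 10.7 kHz} → 4.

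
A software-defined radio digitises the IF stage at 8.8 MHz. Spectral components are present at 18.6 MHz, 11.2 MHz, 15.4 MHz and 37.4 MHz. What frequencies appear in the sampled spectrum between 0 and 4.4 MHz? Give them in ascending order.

1 MHz, 2.2 MHz, 2.4 MHz

fs/2 = 4.4 MHz.
18.6 MHz mod fs = 1 MHz.
1 MHz ≤ fs/2 = 4.4 MHz, appears at 1 MHz.
11.2 MHz mod fs = 2.4 MHz.
2.4 MHz ≤ fs/2 = 4.4 MHz, appears at 2.4 MHz.
15.4 MHz mod fs = 6.6 MHz.
6.6 MHz > fs/2 = 4.4 MHz, folds to fs − 6.6 MHz = 2.2 MHz.
37.4 MHz mod fs = 2.2 MHz.
2.2 MHz ≤ fs/2 = 4.4 MHz, appears at 2.2 MHz.
Distinct values: {1 MHz, 2.2 MHz, 2.4 MHz}.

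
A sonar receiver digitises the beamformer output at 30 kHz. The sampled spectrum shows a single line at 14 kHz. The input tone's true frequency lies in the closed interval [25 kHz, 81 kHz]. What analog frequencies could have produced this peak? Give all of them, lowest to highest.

44 kHz, 46 kHz, 74 kHz, 76 kHz

Frequencies that alias to 14 kHz are k·fs ± 14 kHz for integer k ≥ 0.
k=0: 14 kHz.
k=1: 16 kHz, 44 kHz.
k=2: 46 kHz, 74 kHz.
k=3: 76 kHz, 104 kHz.
k=4: 106 kHz, 134 kHz.
Within [25 kHz, 81 kHz]: 44 kHz, 46 kHz, 74 kHz, 76 kHz.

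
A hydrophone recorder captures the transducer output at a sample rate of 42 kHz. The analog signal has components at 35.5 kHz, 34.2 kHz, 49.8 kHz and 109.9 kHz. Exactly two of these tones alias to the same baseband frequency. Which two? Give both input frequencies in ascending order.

fs/2 = 21 kHz.
35.5 kHz > fs/2 = 21 kHz, folds to fs − 35.5 kHz = 6.5 kHz.
34.2 kHz > fs/2 = 21 kHz, folds to fs − 34.2 kHz = 7.8 kHz.
49.8 kHz mod fs = 7.8 kHz.
7.8 kHz ≤ fs/2 = 21 kHz, appears at 7.8 kHz.
109.9 kHz mod fs = 25.9 kHz.
25.9 kHz > fs/2 = 21 kHz, folds to fs − 25.9 kHz = 16.1 kHz.
34.2 kHz and 49.8 kHz both map to 7.8 kHz.

34.2 kHz, 49.8 kHz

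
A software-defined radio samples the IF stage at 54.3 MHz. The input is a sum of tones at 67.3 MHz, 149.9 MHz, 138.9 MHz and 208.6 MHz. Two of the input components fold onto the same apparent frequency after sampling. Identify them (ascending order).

fs/2 = 27.15 MHz.
67.3 MHz mod fs = 13 MHz.
13 MHz ≤ fs/2 = 27.15 MHz, appears at 13 MHz.
149.9 MHz mod fs = 41.3 MHz.
41.3 MHz > fs/2 = 27.15 MHz, folds to fs − 41.3 MHz = 13 MHz.
138.9 MHz mod fs = 30.3 MHz.
30.3 MHz > fs/2 = 27.15 MHz, folds to fs − 30.3 MHz = 24 MHz.
208.6 MHz mod fs = 45.7 MHz.
45.7 MHz > fs/2 = 27.15 MHz, folds to fs − 45.7 MHz = 8.6 MHz.
67.3 MHz and 149.9 MHz both map to 13 MHz.

67.3 MHz, 149.9 MHz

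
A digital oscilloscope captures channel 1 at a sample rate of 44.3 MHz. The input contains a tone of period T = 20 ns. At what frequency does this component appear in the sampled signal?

5.7 MHz

T = 20 ns → f = 1/T = 50 MHz.
50 MHz mod fs = 5.7 MHz.
5.7 MHz ≤ fs/2 = 22.15 MHz, appears at 5.7 MHz.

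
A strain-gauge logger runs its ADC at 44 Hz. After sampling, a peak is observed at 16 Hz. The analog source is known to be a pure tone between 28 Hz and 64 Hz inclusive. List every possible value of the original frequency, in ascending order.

28 Hz, 60 Hz

Frequencies that alias to 16 Hz are k·fs ± 16 Hz for integer k ≥ 0.
k=0: 16 Hz.
k=1: 28 Hz, 60 Hz.
k=2: 72 Hz, 104 Hz.
Within [28 Hz, 64 Hz]: 28 Hz, 60 Hz.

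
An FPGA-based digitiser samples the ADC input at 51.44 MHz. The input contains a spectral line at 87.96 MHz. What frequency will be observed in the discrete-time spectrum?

87.96 MHz mod fs = 36.52 MHz.
36.52 MHz > fs/2 = 25.72 MHz, folds to fs − 36.52 MHz = 14.92 MHz.

14.92 MHz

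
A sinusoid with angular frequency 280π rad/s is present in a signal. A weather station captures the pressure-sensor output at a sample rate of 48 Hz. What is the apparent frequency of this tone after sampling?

ω = 280π rad/s → f = ω/(2π) = 140 Hz.
140 Hz mod fs = 44 Hz.
44 Hz > fs/2 = 24 Hz, folds to fs − 44 Hz = 4 Hz.

4 Hz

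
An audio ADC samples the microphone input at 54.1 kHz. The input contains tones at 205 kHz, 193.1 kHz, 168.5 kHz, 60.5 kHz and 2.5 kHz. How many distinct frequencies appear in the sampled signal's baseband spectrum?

fs/2 = 27.05 kHz.
205 kHz mod fs = 42.7 kHz.
42.7 kHz > fs/2 = 27.05 kHz, folds to fs − 42.7 kHz = 11.4 kHz.
193.1 kHz mod fs = 30.8 kHz.
30.8 kHz > fs/2 = 27.05 kHz, folds to fs − 30.8 kHz = 23.3 kHz.
168.5 kHz mod fs = 6.2 kHz.
6.2 kHz ≤ fs/2 = 27.05 kHz, appears at 6.2 kHz.
60.5 kHz mod fs = 6.4 kHz.
6.4 kHz ≤ fs/2 = 27.05 kHz, appears at 6.4 kHz.
2.5 kHz ≤ fs/2 = 27.05 kHz, passes unchanged.
Distinct values: {2.5 kHz, 6.2 kHz, 6.4 kHz, 11.4 kHz, 23.3 kHz} → 5.

5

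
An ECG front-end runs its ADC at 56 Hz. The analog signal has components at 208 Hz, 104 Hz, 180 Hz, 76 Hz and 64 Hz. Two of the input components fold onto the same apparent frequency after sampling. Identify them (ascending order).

fs/2 = 28 Hz.
208 Hz mod fs = 40 Hz.
40 Hz > fs/2 = 28 Hz, folds to fs − 40 Hz = 16 Hz.
104 Hz mod fs = 48 Hz.
48 Hz > fs/2 = 28 Hz, folds to fs − 48 Hz = 8 Hz.
180 Hz mod fs = 12 Hz.
12 Hz ≤ fs/2 = 28 Hz, appears at 12 Hz.
76 Hz mod fs = 20 Hz.
20 Hz ≤ fs/2 = 28 Hz, appears at 20 Hz.
64 Hz mod fs = 8 Hz.
8 Hz ≤ fs/2 = 28 Hz, appears at 8 Hz.
64 Hz and 104 Hz both map to 8 Hz.

64 Hz, 104 Hz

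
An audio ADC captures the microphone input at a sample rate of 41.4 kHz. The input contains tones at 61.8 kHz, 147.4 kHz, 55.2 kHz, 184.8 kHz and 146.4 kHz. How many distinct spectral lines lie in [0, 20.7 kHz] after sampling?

fs/2 = 20.7 kHz.
61.8 kHz mod fs = 20.4 kHz.
20.4 kHz ≤ fs/2 = 20.7 kHz, appears at 20.4 kHz.
147.4 kHz mod fs = 23.2 kHz.
23.2 kHz > fs/2 = 20.7 kHz, folds to fs − 23.2 kHz = 18.2 kHz.
55.2 kHz mod fs = 13.8 kHz.
13.8 kHz ≤ fs/2 = 20.7 kHz, appears at 13.8 kHz.
184.8 kHz mod fs = 19.2 kHz.
19.2 kHz ≤ fs/2 = 20.7 kHz, appears at 19.2 kHz.
146.4 kHz mod fs = 22.2 kHz.
22.2 kHz > fs/2 = 20.7 kHz, folds to fs − 22.2 kHz = 19.2 kHz.
Distinct values: {13.8 kHz, 18.2 kHz, 19.2 kHz, 20.4 kHz} → 4.

4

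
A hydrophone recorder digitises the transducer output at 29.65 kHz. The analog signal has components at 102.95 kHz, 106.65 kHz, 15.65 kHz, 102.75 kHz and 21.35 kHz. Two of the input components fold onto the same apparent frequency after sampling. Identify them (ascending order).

15.65 kHz, 102.95 kHz

fs/2 = 14.825 kHz.
102.95 kHz mod fs = 14 kHz.
14 kHz ≤ fs/2 = 14.825 kHz, appears at 14 kHz.
106.65 kHz mod fs = 17.7 kHz.
17.7 kHz > fs/2 = 14.825 kHz, folds to fs − 17.7 kHz = 11.95 kHz.
15.65 kHz > fs/2 = 14.825 kHz, folds to fs − 15.65 kHz = 14 kHz.
102.75 kHz mod fs = 13.8 kHz.
13.8 kHz ≤ fs/2 = 14.825 kHz, appears at 13.8 kHz.
21.35 kHz > fs/2 = 14.825 kHz, folds to fs − 21.35 kHz = 8.3 kHz.
15.65 kHz and 102.95 kHz both map to 14 kHz.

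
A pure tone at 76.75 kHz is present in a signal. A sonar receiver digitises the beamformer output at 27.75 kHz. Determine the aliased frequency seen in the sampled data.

76.75 kHz mod fs = 21.25 kHz.
21.25 kHz > fs/2 = 13.875 kHz, folds to fs − 21.25 kHz = 6.5 kHz.

6.5 kHz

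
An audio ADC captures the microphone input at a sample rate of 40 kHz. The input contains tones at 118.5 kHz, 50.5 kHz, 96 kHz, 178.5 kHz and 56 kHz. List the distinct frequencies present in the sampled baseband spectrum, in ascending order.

fs/2 = 20 kHz.
118.5 kHz mod fs = 38.5 kHz.
38.5 kHz > fs/2 = 20 kHz, folds to fs − 38.5 kHz = 1.5 kHz.
50.5 kHz mod fs = 10.5 kHz.
10.5 kHz ≤ fs/2 = 20 kHz, appears at 10.5 kHz.
96 kHz mod fs = 16 kHz.
16 kHz ≤ fs/2 = 20 kHz, appears at 16 kHz.
178.5 kHz mod fs = 18.5 kHz.
18.5 kHz ≤ fs/2 = 20 kHz, appears at 18.5 kHz.
56 kHz mod fs = 16 kHz.
16 kHz ≤ fs/2 = 20 kHz, appears at 16 kHz.
Distinct values: {1.5 kHz, 10.5 kHz, 16 kHz, 18.5 kHz}.

1.5 kHz, 10.5 kHz, 16 kHz, 18.5 kHz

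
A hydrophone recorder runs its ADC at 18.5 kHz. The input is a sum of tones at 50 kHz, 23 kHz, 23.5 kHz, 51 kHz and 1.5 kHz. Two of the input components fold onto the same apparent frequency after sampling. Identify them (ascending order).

23 kHz, 51 kHz

fs/2 = 9.25 kHz.
50 kHz mod fs = 13 kHz.
13 kHz > fs/2 = 9.25 kHz, folds to fs − 13 kHz = 5.5 kHz.
23 kHz mod fs = 4.5 kHz.
4.5 kHz ≤ fs/2 = 9.25 kHz, appears at 4.5 kHz.
23.5 kHz mod fs = 5 kHz.
5 kHz ≤ fs/2 = 9.25 kHz, appears at 5 kHz.
51 kHz mod fs = 14 kHz.
14 kHz > fs/2 = 9.25 kHz, folds to fs − 14 kHz = 4.5 kHz.
1.5 kHz ≤ fs/2 = 9.25 kHz, passes unchanged.
23 kHz and 51 kHz both map to 4.5 kHz.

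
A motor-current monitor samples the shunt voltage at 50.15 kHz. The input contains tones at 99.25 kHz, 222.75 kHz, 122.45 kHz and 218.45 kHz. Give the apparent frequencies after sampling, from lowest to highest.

fs/2 = 25.075 kHz.
99.25 kHz mod fs = 49.1 kHz.
49.1 kHz > fs/2 = 25.075 kHz, folds to fs − 49.1 kHz = 1.05 kHz.
222.75 kHz mod fs = 22.15 kHz.
22.15 kHz ≤ fs/2 = 25.075 kHz, appears at 22.15 kHz.
122.45 kHz mod fs = 22.15 kHz.
22.15 kHz ≤ fs/2 = 25.075 kHz, appears at 22.15 kHz.
218.45 kHz mod fs = 17.85 kHz.
17.85 kHz ≤ fs/2 = 25.075 kHz, appears at 17.85 kHz.
Distinct values: {1.05 kHz, 17.85 kHz, 22.15 kHz}.

1.05 kHz, 17.85 kHz, 22.15 kHz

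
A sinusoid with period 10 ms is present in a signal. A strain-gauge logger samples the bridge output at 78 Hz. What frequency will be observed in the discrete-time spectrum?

22 Hz

T = 10 ms → f = 1/T = 100 Hz.
100 Hz mod fs = 22 Hz.
22 Hz ≤ fs/2 = 39 Hz, appears at 22 Hz.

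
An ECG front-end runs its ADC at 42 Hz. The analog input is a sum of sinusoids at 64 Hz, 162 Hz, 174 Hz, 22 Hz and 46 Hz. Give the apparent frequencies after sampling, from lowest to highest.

4 Hz, 6 Hz, 20 Hz

fs/2 = 21 Hz.
64 Hz mod fs = 22 Hz.
22 Hz > fs/2 = 21 Hz, folds to fs − 22 Hz = 20 Hz.
162 Hz mod fs = 36 Hz.
36 Hz > fs/2 = 21 Hz, folds to fs − 36 Hz = 6 Hz.
174 Hz mod fs = 6 Hz.
6 Hz ≤ fs/2 = 21 Hz, appears at 6 Hz.
22 Hz > fs/2 = 21 Hz, folds to fs − 22 Hz = 20 Hz.
46 Hz mod fs = 4 Hz.
4 Hz ≤ fs/2 = 21 Hz, appears at 4 Hz.
Distinct values: {4 Hz, 6 Hz, 20 Hz}.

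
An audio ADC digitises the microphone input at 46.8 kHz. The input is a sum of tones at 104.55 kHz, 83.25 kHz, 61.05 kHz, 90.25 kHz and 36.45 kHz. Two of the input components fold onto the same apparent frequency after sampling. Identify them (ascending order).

fs/2 = 23.4 kHz.
104.55 kHz mod fs = 10.95 kHz.
10.95 kHz ≤ fs/2 = 23.4 kHz, appears at 10.95 kHz.
83.25 kHz mod fs = 36.45 kHz.
36.45 kHz > fs/2 = 23.4 kHz, folds to fs − 36.45 kHz = 10.35 kHz.
61.05 kHz mod fs = 14.25 kHz.
14.25 kHz ≤ fs/2 = 23.4 kHz, appears at 14.25 kHz.
90.25 kHz mod fs = 43.45 kHz.
43.45 kHz > fs/2 = 23.4 kHz, folds to fs − 43.45 kHz = 3.35 kHz.
36.45 kHz > fs/2 = 23.4 kHz, folds to fs − 36.45 kHz = 10.35 kHz.
36.45 kHz and 83.25 kHz both map to 10.35 kHz.

36.45 kHz, 83.25 kHz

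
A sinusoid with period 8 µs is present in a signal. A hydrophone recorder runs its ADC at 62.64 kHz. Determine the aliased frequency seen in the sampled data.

0.28 kHz

T = 8 µs → f = 1/T = 125 kHz.
125 kHz mod fs = 62.36 kHz.
62.36 kHz > fs/2 = 31.32 kHz, folds to fs − 62.36 kHz = 0.28 kHz.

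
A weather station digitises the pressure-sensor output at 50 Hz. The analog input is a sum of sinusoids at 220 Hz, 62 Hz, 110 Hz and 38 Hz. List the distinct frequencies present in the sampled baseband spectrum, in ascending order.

10 Hz, 12 Hz, 20 Hz

fs/2 = 25 Hz.
220 Hz mod fs = 20 Hz.
20 Hz ≤ fs/2 = 25 Hz, appears at 20 Hz.
62 Hz mod fs = 12 Hz.
12 Hz ≤ fs/2 = 25 Hz, appears at 12 Hz.
110 Hz mod fs = 10 Hz.
10 Hz ≤ fs/2 = 25 Hz, appears at 10 Hz.
38 Hz > fs/2 = 25 Hz, folds to fs − 38 Hz = 12 Hz.
Distinct values: {10 Hz, 12 Hz, 20 Hz}.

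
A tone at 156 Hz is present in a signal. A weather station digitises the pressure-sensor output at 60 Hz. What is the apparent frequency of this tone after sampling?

156 Hz mod fs = 36 Hz.
36 Hz > fs/2 = 30 Hz, folds to fs − 36 Hz = 24 Hz.

24 Hz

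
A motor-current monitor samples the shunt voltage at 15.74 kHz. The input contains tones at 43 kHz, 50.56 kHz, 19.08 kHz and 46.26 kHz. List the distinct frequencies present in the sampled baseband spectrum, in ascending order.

fs/2 = 7.87 kHz.
43 kHz mod fs = 11.52 kHz.
11.52 kHz > fs/2 = 7.87 kHz, folds to fs − 11.52 kHz = 4.22 kHz.
50.56 kHz mod fs = 3.34 kHz.
3.34 kHz ≤ fs/2 = 7.87 kHz, appears at 3.34 kHz.
19.08 kHz mod fs = 3.34 kHz.
3.34 kHz ≤ fs/2 = 7.87 kHz, appears at 3.34 kHz.
46.26 kHz mod fs = 14.78 kHz.
14.78 kHz > fs/2 = 7.87 kHz, folds to fs − 14.78 kHz = 0.96 kHz.
Distinct values: {0.96 kHz, 3.34 kHz, 4.22 kHz}.

0.96 kHz, 3.34 kHz, 4.22 kHz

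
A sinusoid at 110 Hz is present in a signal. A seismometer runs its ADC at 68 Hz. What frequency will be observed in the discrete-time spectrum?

110 Hz mod fs = 42 Hz.
42 Hz > fs/2 = 34 Hz, folds to fs − 42 Hz = 26 Hz.

26 Hz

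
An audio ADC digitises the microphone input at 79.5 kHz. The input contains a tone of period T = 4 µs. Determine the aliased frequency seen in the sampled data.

T = 4 µs → f = 1/T = 250 kHz.
250 kHz mod fs = 11.5 kHz.
11.5 kHz ≤ fs/2 = 39.75 kHz, appears at 11.5 kHz.

11.5 kHz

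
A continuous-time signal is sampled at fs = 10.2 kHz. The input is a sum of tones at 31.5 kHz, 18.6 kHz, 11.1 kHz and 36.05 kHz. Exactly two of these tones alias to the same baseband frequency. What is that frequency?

fs/2 = 5.1 kHz.
31.5 kHz mod fs = 0.9 kHz.
0.9 kHz ≤ fs/2 = 5.1 kHz, appears at 0.9 kHz.
18.6 kHz mod fs = 8.4 kHz.
8.4 kHz > fs/2 = 5.1 kHz, folds to fs − 8.4 kHz = 1.8 kHz.
11.1 kHz mod fs = 0.9 kHz.
0.9 kHz ≤ fs/2 = 5.1 kHz, appears at 0.9 kHz.
36.05 kHz mod fs = 5.45 kHz.
5.45 kHz > fs/2 = 5.1 kHz, folds to fs − 5.45 kHz = 4.75 kHz.
11.1 kHz and 31.5 kHz both map to 0.9 kHz.

0.9 kHz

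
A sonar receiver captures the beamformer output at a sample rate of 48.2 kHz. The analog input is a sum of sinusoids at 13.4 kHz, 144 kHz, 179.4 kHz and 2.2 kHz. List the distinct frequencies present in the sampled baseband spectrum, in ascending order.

fs/2 = 24.1 kHz.
13.4 kHz ≤ fs/2 = 24.1 kHz, passes unchanged.
144 kHz mod fs = 47.6 kHz.
47.6 kHz > fs/2 = 24.1 kHz, folds to fs − 47.6 kHz = 0.6 kHz.
179.4 kHz mod fs = 34.8 kHz.
34.8 kHz > fs/2 = 24.1 kHz, folds to fs − 34.8 kHz = 13.4 kHz.
2.2 kHz ≤ fs/2 = 24.1 kHz, passes unchanged.
Distinct values: {0.6 kHz, 2.2 kHz, 13.4 kHz}.

0.6 kHz, 2.2 kHz, 13.4 kHz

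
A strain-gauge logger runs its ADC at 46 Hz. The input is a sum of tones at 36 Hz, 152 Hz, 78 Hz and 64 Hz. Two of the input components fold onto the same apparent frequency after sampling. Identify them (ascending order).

78 Hz, 152 Hz

fs/2 = 23 Hz.
36 Hz > fs/2 = 23 Hz, folds to fs − 36 Hz = 10 Hz.
152 Hz mod fs = 14 Hz.
14 Hz ≤ fs/2 = 23 Hz, appears at 14 Hz.
78 Hz mod fs = 32 Hz.
32 Hz > fs/2 = 23 Hz, folds to fs − 32 Hz = 14 Hz.
64 Hz mod fs = 18 Hz.
18 Hz ≤ fs/2 = 23 Hz, appears at 18 Hz.
78 Hz and 152 Hz both map to 14 Hz.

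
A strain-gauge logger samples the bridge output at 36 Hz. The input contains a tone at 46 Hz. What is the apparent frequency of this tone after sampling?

46 Hz mod fs = 10 Hz.
10 Hz ≤ fs/2 = 18 Hz, appears at 10 Hz.

10 Hz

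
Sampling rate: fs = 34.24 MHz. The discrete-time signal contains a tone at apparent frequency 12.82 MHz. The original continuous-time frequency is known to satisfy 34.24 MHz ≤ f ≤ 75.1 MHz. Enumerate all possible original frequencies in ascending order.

Frequencies that alias to 12.82 MHz are k·fs ± 12.82 MHz for integer k ≥ 0.
k=0: 12.82 MHz.
k=1: 21.42 MHz, 47.06 MHz.
k=2: 55.66 MHz, 81.3 MHz.
k=3: 89.9 MHz, 115.54 MHz.
Within [34.24 MHz, 75.1 MHz]: 47.06 MHz, 55.66 MHz.

47.06 MHz, 55.66 MHz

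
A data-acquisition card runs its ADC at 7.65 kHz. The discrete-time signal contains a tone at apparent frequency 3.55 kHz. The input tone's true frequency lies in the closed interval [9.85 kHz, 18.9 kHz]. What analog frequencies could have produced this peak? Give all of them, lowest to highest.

11.2 kHz, 11.75 kHz, 18.85 kHz

Frequencies that alias to 3.55 kHz are k·fs ± 3.55 kHz for integer k ≥ 0.
k=0: 3.55 kHz.
k=1: 4.1 kHz, 11.2 kHz.
k=2: 11.75 kHz, 18.85 kHz.
k=3: 19.4 kHz, 26.5 kHz.
Within [9.85 kHz, 18.9 kHz]: 11.2 kHz, 11.75 kHz, 18.85 kHz.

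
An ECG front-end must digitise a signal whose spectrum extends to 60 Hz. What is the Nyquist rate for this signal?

120 Hz

Nyquist rate = 2 × 60 Hz = 120 Hz.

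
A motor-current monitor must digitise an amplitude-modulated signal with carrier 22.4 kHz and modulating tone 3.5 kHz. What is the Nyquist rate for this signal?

AM sidebands sit at fc ± fm = 18.9 kHz and 25.9 kHz.
Highest-frequency component: 25.9 kHz.
Nyquist rate = 2 × 25.9 kHz = 51.8 kHz.

51.8 kHz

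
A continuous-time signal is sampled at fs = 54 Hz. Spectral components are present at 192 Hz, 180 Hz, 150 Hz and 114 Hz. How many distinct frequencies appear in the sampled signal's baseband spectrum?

4

fs/2 = 27 Hz.
192 Hz mod fs = 30 Hz.
30 Hz > fs/2 = 27 Hz, folds to fs − 30 Hz = 24 Hz.
180 Hz mod fs = 18 Hz.
18 Hz ≤ fs/2 = 27 Hz, appears at 18 Hz.
150 Hz mod fs = 42 Hz.
42 Hz > fs/2 = 27 Hz, folds to fs − 42 Hz = 12 Hz.
114 Hz mod fs = 6 Hz.
6 Hz ≤ fs/2 = 27 Hz, appears at 6 Hz.
Distinct values: {6 Hz, 12 Hz, 18 Hz, 24 Hz} → 4.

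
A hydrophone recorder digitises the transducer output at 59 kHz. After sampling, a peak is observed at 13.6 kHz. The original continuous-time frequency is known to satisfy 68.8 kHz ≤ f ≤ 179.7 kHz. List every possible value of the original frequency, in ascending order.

72.6 kHz, 104.4 kHz, 131.6 kHz, 163.4 kHz

Frequencies that alias to 13.6 kHz are k·fs ± 13.6 kHz for integer k ≥ 0.
k=0: 13.6 kHz.
k=1: 45.4 kHz, 72.6 kHz.
k=2: 104.4 kHz, 131.6 kHz.
k=3: 163.4 kHz, 190.6 kHz.
k=4: 222.4 kHz, 249.6 kHz.
Within [68.8 kHz, 179.7 kHz]: 72.6 kHz, 104.4 kHz, 131.6 kHz, 163.4 kHz.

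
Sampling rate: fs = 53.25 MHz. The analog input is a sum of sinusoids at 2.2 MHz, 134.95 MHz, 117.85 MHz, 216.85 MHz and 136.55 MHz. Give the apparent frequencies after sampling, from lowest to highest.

2.2 MHz, 3.85 MHz, 11.35 MHz, 23.2 MHz, 24.8 MHz

fs/2 = 26.625 MHz.
2.2 MHz ≤ fs/2 = 26.625 MHz, passes unchanged.
134.95 MHz mod fs = 28.45 MHz.
28.45 MHz > fs/2 = 26.625 MHz, folds to fs − 28.45 MHz = 24.8 MHz.
117.85 MHz mod fs = 11.35 MHz.
11.35 MHz ≤ fs/2 = 26.625 MHz, appears at 11.35 MHz.
216.85 MHz mod fs = 3.85 MHz.
3.85 MHz ≤ fs/2 = 26.625 MHz, appears at 3.85 MHz.
136.55 MHz mod fs = 30.05 MHz.
30.05 MHz > fs/2 = 26.625 MHz, folds to fs − 30.05 MHz = 23.2 MHz.
Distinct values: {2.2 MHz, 3.85 MHz, 11.35 MHz, 23.2 MHz, 24.8 MHz}.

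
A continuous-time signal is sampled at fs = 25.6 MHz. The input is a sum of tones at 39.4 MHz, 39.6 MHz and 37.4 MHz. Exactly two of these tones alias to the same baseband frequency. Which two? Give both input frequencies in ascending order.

37.4 MHz, 39.4 MHz

fs/2 = 12.8 MHz.
39.4 MHz mod fs = 13.8 MHz.
13.8 MHz > fs/2 = 12.8 MHz, folds to fs − 13.8 MHz = 11.8 MHz.
39.6 MHz mod fs = 14 MHz.
14 MHz > fs/2 = 12.8 MHz, folds to fs − 14 MHz = 11.6 MHz.
37.4 MHz mod fs = 11.8 MHz.
11.8 MHz ≤ fs/2 = 12.8 MHz, appears at 11.8 MHz.
37.4 MHz and 39.4 MHz both map to 11.8 MHz.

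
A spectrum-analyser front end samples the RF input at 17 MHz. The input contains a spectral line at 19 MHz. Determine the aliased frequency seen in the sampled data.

19 MHz mod fs = 2 MHz.
2 MHz ≤ fs/2 = 8.5 MHz, appears at 2 MHz.

2 MHz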